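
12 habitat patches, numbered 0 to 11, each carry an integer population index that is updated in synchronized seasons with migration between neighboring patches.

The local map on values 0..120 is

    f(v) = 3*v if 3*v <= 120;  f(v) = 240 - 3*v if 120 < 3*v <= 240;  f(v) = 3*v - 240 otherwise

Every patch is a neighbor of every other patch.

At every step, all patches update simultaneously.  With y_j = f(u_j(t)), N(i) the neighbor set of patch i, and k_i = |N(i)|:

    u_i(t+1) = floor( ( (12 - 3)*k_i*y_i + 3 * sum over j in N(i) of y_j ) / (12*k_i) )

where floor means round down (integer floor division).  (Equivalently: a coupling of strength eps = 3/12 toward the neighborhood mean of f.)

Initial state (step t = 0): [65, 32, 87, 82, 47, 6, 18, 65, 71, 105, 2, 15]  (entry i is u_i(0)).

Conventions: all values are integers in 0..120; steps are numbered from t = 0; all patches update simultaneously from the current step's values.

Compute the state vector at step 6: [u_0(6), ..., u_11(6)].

Simulating step by step:
t=0: [65, 32, 87, 82, 47, 6, 18, 65, 71, 105, 2, 15]
t=1: [44, 82, 27, 16, 84, 25, 51, 44, 31, 66, 16, 44]
t=2: [97, 22, 77, 53, 27, 73, 81, 97, 86, 49, 53, 97]
t=3: [50, 61, 20, 72, 72, 29, 15, 50, 26, 81, 72, 50]
t=4: [80, 56, 58, 32, 32, 78, 48, 80, 72, 17, 32, 80]
t=5: [13, 66, 61, 83, 83, 18, 83, 13, 31, 50, 83, 13]
t=6: [39, 41, 52, 17, 17, 50, 17, 39, 78, 76, 17, 39]

Answer: [39, 41, 52, 17, 17, 50, 17, 39, 78, 76, 17, 39]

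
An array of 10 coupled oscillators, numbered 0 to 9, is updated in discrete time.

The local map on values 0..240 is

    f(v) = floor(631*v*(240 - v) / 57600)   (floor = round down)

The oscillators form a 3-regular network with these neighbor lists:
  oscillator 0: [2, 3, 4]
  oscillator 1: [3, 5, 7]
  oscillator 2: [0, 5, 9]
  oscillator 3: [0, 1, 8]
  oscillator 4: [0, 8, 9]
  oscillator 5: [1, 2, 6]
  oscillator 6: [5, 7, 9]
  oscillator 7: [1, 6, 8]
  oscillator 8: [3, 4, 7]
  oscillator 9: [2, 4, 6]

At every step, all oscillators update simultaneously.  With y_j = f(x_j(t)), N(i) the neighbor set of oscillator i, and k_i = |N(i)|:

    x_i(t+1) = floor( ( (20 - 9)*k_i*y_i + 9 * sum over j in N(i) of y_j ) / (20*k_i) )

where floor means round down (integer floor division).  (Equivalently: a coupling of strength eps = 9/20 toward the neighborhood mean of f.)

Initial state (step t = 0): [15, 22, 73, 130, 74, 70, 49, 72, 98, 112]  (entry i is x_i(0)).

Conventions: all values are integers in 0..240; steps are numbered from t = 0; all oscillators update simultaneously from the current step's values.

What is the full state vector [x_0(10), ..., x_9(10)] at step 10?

Simulating step by step:
t=0: [15, 22, 73, 130, 74, 70, 49, 72, 98, 112]
t=1: [83, 91, 121, 121, 125, 114, 118, 118, 146, 141]
t=2: [148, 152, 154, 152, 152, 155, 156, 154, 153, 154]
t=3: [147, 145, 145, 146, 146, 144, 143, 144, 145, 144]
t=4: [149, 150, 150, 149, 150, 150, 151, 150, 150, 150]
t=5: [147, 147, 147, 147, 147, 147, 147, 147, 147, 147]
t=6: [149, 149, 149, 149, 149, 149, 149, 149, 149, 149]
t=7: [148, 148, 148, 148, 148, 148, 148, 148, 148, 148]
t=8: [149, 149, 149, 149, 149, 149, 149, 149, 149, 149]
t=9: [148, 148, 148, 148, 148, 148, 148, 148, 148, 148]
t=10: [149, 149, 149, 149, 149, 149, 149, 149, 149, 149]

Answer: [149, 149, 149, 149, 149, 149, 149, 149, 149, 149]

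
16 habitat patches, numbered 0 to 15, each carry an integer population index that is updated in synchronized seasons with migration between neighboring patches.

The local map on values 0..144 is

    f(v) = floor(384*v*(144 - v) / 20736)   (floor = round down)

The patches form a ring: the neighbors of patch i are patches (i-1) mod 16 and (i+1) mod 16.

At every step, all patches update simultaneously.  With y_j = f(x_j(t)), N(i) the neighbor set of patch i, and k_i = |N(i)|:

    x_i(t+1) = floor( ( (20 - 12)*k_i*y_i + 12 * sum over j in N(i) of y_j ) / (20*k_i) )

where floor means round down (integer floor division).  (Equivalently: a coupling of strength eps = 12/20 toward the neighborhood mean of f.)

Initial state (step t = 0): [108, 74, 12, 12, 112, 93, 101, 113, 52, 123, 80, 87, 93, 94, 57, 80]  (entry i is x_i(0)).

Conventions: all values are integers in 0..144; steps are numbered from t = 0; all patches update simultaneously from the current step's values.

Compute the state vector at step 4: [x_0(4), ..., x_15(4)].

Simulating step by step:
t=0: [108, 74, 12, 12, 112, 93, 101, 113, 52, 123, 80, 87, 93, 94, 57, 80]
t=1: [85, 68, 48, 40, 61, 78, 77, 76, 68, 73, 79, 90, 88, 88, 90, 86]
t=2: [92, 91, 85, 84, 88, 94, 95, 95, 95, 95, 93, 91, 90, 90, 90, 91]
t=3: [88, 89, 91, 92, 90, 87, 86, 86, 86, 86, 87, 88, 89, 90, 89, 89]
t=4: [90, 90, 89, 88, 89, 91, 91, 92, 92, 91, 91, 90, 90, 90, 90, 90]

Answer: [90, 90, 89, 88, 89, 91, 91, 92, 92, 91, 91, 90, 90, 90, 90, 90]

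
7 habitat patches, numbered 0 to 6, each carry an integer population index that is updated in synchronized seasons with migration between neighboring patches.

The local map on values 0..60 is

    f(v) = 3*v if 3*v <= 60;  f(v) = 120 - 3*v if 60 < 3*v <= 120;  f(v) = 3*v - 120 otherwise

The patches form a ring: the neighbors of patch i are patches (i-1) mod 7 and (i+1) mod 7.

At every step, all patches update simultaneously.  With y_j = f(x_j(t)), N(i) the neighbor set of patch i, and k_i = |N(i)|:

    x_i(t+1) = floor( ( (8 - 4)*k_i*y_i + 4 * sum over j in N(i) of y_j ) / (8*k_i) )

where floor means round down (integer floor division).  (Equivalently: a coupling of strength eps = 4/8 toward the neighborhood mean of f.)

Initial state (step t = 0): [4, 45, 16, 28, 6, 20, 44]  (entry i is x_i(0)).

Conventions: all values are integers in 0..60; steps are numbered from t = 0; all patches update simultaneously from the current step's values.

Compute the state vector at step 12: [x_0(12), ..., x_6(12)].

Simulating step by step:
t=0: [4, 45, 16, 28, 6, 20, 44]
t=1: [12, 22, 36, 34, 33, 37, 24]
t=2: [43, 39, 24, 17, 17, 21, 35]
t=3: [9, 15, 37, 50, 52, 45, 24]
t=4: [36, 31, 23, 26, 29, 28, 34]
t=5: [17, 29, 42, 42, 36, 30, 21]
t=6: [48, 30, 12, 7, 15, 32, 48]
t=7: [25, 30, 30, 30, 33, 29, 24]
t=8: [42, 33, 30, 27, 26, 33, 43]
t=9: [10, 19, 30, 37, 36, 23, 11]
t=10: [37, 43, 31, 15, 21, 36, 36]
t=11: [9, 13, 27, 43, 42, 23, 11]
t=12: [31, 36, 31, 15, 18, 35, 36]

Answer: [31, 36, 31, 15, 18, 35, 36]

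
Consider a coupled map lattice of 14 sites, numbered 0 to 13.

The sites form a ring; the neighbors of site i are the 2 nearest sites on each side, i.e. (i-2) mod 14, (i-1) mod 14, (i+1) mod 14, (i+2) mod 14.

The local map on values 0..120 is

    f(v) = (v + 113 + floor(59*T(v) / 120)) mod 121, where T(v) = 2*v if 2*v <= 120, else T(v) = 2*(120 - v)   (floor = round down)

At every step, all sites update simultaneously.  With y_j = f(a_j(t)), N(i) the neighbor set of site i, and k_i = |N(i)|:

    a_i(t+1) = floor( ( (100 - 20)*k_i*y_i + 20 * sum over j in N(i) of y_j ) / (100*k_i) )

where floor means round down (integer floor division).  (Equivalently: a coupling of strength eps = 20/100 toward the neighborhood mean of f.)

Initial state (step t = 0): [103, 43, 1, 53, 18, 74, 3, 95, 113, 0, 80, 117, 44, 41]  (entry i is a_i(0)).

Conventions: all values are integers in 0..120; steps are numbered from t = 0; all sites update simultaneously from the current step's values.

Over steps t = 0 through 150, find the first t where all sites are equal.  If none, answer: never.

Answer: 3
Key observation: Synchronization is absorbing here: once all sites are equal they stay equal, and step 3 is the first all-equal step.

Derivation:
t=0: [103, 43, 1, 53, 18, 74, 3, 95, 113, 0, 80, 117, 44, 41]  (not all equal)
t=1: [105, 81, 106, 94, 43, 106, 112, 111, 111, 112, 109, 107, 83, 77]  (not all equal)
t=2: [111, 111, 109, 109, 83, 109, 109, 111, 111, 111, 111, 111, 111, 111]  (not all equal)
t=3: [111, 111, 111, 111, 111, 111, 111, 111, 111, 111, 111, 111, 111, 111]  (all equal)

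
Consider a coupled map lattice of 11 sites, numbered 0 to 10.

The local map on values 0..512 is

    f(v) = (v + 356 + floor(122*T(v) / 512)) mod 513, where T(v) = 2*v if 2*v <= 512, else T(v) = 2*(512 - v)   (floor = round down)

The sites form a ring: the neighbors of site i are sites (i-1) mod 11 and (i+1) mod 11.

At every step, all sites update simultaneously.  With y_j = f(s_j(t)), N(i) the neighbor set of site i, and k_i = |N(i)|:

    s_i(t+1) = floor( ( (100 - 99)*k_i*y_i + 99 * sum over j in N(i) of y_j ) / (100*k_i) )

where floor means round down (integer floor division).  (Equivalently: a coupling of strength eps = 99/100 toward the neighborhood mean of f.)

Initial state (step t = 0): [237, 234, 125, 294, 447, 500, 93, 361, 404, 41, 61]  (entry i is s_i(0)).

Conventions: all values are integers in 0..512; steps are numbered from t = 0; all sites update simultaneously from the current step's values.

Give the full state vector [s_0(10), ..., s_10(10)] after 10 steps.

Answer: [343, 45, 199, 28, 120, 52, 96, 74, 145, 283, 105]

Derivation:
t=0: [237, 234, 125, 294, 447, 500, 93, 361, 404, 41, 61]
t=1: [315, 110, 212, 174, 294, 405, 313, 394, 345, 372, 305]
t=2: [126, 201, 53, 197, 198, 245, 295, 258, 286, 256, 265]
t=3: [180, 230, 138, 282, 168, 188, 213, 238, 221, 230, 126]
t=4: [105, 78, 206, 70, 176, 123, 157, 163, 187, 99, 143]
t=5: [264, 330, 461, 127, 240, 87, 53, 96, 290, 90, 501]
t=6: [303, 276, 146, 260, 256, 317, 489, 337, 489, 295, 356]
t=7: [251, 152, 225, 140, 237, 281, 258, 341, 252, 306, 243]
t=8: [134, 192, 59, 182, 142, 207, 249, 218, 255, 208, 229]
t=9: [152, 240, 121, 246, 128, 131, 156, 213, 157, 199, 95]
t=10: [343, 45, 199, 28, 120, 52, 96, 74, 145, 283, 105]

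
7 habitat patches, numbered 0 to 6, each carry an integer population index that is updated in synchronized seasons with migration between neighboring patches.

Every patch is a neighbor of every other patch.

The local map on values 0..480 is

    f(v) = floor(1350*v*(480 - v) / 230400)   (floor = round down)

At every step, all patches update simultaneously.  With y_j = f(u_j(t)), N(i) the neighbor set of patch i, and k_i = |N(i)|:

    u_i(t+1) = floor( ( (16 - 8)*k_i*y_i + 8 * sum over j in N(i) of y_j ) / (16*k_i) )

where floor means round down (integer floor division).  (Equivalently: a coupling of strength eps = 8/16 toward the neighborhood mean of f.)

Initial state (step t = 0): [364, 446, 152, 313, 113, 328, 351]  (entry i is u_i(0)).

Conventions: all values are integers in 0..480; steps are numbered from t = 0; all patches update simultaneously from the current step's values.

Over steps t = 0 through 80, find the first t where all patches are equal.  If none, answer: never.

Simulating step by step:
t=0: [364, 446, 152, 313, 113, 328, 351]  (not all equal)
t=1: [247, 181, 266, 271, 245, 266, 254]  (not all equal)
t=2: [334, 325, 332, 331, 334, 332, 333]  (not all equal)
t=3: [286, 290, 287, 287, 286, 287, 286]  (not all equal)
t=4: [324, 323, 324, 324, 324, 324, 324]  (not all equal)
t=5: [296, 296, 296, 296, 296, 296, 296]  (all equal)

Answer: 5
Key observation: Synchronization is absorbing here: once all patches are equal they stay equal, and step 5 is the first all-equal step.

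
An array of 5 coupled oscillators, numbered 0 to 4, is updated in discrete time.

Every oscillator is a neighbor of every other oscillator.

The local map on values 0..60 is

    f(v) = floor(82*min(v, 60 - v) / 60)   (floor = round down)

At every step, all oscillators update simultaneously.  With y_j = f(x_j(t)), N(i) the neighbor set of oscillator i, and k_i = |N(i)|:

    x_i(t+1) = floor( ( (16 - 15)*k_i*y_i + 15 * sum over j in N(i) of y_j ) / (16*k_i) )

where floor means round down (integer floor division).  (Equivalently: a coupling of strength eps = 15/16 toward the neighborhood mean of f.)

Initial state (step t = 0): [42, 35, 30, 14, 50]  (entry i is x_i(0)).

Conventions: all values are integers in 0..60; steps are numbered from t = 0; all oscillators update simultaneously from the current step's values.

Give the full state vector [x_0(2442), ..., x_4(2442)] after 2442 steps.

Simulating step by step:
t=0: [42, 35, 30, 14, 50]
t=1: [26, 24, 23, 27, 28]
t=2: [34, 34, 34, 34, 33]
t=3: [35, 35, 35, 35, 35]
t=4: [34, 34, 34, 34, 34]
t=5: [35, 35, 35, 35, 35]

Answer: [34, 34, 34, 34, 34]
Key observation: The state at step 3, [35, 35, 35, 35, 35], reappears at step 5: the system is in a cycle of period 2 from step 3 on.  Therefore the state at step 2442 equals the state at step 3 + ((2442 - 3) mod 2) = 4, which is [34, 34, 34, 34, 34].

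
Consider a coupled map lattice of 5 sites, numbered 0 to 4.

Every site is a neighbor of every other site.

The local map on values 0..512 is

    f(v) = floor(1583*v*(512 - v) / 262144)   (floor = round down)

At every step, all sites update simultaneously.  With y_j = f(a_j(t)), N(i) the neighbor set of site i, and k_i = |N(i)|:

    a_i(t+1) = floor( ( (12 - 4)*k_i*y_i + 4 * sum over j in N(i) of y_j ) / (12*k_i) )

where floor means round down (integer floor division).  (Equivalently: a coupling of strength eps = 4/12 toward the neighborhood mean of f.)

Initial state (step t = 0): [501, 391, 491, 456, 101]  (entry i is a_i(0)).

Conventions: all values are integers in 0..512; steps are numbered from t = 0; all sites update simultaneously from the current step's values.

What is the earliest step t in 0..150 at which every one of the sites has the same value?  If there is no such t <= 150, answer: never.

Answer: 11
Key observation: Synchronization is absorbing here: once all sites are equal they stay equal, and step 11 is the first all-equal step.

Derivation:
t=0: [501, 391, 491, 456, 101]  (not all equal)
t=1: [84, 231, 101, 155, 211]  (not all equal)
t=2: [257, 359, 277, 326, 354]  (not all equal)
t=3: [382, 344, 381, 365, 348]  (not all equal)
t=4: [309, 337, 310, 323, 335]  (not all equal)
t=5: [373, 360, 373, 367, 362]  (not all equal)
t=6: [316, 326, 316, 320, 324]  (not all equal)
t=7: [372, 367, 372, 370, 368]  (not all equal)
t=8: [315, 319, 315, 317, 318]  (not all equal)
t=9: [373, 371, 373, 372, 372]  (not all equal)
t=10: [313, 314, 313, 313, 313]  (not all equal)
t=11: [375, 375, 375, 375, 375]  (all equal)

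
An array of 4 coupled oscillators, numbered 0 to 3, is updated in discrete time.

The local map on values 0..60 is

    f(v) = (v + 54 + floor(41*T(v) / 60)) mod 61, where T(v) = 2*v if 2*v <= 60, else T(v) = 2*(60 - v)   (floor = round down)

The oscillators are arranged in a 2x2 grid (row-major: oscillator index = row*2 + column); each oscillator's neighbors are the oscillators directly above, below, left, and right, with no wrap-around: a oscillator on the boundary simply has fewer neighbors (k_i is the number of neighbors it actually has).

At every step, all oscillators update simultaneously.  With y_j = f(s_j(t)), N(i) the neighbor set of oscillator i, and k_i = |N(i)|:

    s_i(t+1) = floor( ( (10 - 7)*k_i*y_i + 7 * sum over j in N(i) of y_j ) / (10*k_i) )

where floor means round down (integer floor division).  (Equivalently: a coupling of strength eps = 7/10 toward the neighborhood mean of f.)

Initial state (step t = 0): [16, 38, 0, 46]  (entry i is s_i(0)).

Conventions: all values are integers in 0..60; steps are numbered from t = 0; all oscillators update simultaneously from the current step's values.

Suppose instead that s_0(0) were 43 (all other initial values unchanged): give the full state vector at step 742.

Answer: [55, 55, 55, 55]
Key observation: The state at step 6, [55, 55, 55, 55], reappears at step 8: the system is in a cycle of period 2 from step 6 on.  Therefore the state at step 742 equals the state at step 6 + ((742 - 6) mod 2) = 6, which is [55, 55, 55, 55].

Derivation:
t=0: [43, 38, 0, 46]
t=1: [36, 40, 57, 36]
t=2: [39, 18, 16, 39]
t=3: [40, 52, 51, 40]
t=4: [56, 58, 58, 56]
t=5: [53, 53, 53, 53]
t=6: [55, 55, 55, 55]
t=7: [54, 54, 54, 54]
t=8: [55, 55, 55, 55]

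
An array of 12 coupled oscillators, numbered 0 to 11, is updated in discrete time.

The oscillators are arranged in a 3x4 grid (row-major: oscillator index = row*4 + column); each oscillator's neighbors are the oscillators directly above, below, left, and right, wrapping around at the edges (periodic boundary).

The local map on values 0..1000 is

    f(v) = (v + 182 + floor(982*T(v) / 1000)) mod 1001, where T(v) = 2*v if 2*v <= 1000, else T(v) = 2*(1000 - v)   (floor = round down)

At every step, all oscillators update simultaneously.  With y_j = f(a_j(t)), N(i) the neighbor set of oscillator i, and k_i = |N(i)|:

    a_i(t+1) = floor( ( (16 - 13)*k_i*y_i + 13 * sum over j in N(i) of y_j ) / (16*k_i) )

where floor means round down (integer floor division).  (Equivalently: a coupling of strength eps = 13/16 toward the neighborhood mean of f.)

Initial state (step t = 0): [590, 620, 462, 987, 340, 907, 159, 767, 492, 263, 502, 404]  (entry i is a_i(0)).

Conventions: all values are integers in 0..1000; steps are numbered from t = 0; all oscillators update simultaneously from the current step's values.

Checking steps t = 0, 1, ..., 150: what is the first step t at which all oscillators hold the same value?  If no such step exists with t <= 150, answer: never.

Answer: 9
Key observation: Synchronization is absorbing here: once all oscillators are equal they stay equal, and step 9 is the first all-equal step.

Derivation:
t=0: [590, 620, 462, 987, 340, 907, 159, 767, 492, 263, 502, 404]  (not all equal)
t=1: [426, 581, 520, 423, 419, 527, 505, 362, 546, 610, 640, 456]  (not all equal)
t=2: [501, 572, 568, 461, 475, 570, 541, 463, 512, 584, 584, 472]  (not all equal)
t=3: [607, 606, 588, 588, 610, 596, 589, 578, 612, 600, 592, 582]  (not all equal)
t=4: [561, 566, 573, 576, 565, 565, 577, 576, 563, 564, 575, 575]  (not all equal)
t=5: [598, 599, 591, 592, 598, 597, 591, 591, 599, 598, 592, 592]  (not all equal)
t=6: [568, 569, 572, 573, 569, 569, 573, 573, 569, 569, 573, 572]  (not all equal)
t=7: [595, 595, 593, 593, 595, 595, 593, 593, 595, 595, 593, 593]  (not all equal)
t=8: [571, 571, 572, 572, 571, 571, 572, 572, 571, 571, 572, 572]  (not all equal)
t=9: [593, 593, 593, 593, 593, 593, 593, 593, 593, 593, 593, 593]  (all equal)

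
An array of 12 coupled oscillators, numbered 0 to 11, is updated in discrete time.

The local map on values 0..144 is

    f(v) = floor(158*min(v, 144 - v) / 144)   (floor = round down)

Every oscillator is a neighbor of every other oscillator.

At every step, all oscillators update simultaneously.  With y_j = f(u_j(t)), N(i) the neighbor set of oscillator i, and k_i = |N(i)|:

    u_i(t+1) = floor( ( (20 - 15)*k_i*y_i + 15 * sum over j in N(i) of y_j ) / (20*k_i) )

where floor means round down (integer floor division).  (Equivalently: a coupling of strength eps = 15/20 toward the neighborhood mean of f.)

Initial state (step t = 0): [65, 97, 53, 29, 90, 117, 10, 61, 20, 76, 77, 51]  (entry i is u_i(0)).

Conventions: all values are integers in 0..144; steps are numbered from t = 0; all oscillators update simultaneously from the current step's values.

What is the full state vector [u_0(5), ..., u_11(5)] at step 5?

Answer: [68, 68, 68, 68, 68, 68, 68, 68, 68, 68, 68, 68]

Derivation:
t=0: [65, 97, 53, 29, 90, 117, 10, 61, 20, 76, 77, 51]
t=1: [53, 50, 51, 46, 51, 46, 42, 52, 44, 54, 54, 50]
t=2: [54, 53, 53, 53, 53, 53, 52, 54, 52, 54, 54, 53]
t=3: [58, 58, 58, 58, 58, 58, 57, 58, 57, 58, 58, 58]
t=4: [62, 62, 62, 62, 62, 62, 62, 62, 62, 62, 62, 62]
t=5: [68, 68, 68, 68, 68, 68, 68, 68, 68, 68, 68, 68]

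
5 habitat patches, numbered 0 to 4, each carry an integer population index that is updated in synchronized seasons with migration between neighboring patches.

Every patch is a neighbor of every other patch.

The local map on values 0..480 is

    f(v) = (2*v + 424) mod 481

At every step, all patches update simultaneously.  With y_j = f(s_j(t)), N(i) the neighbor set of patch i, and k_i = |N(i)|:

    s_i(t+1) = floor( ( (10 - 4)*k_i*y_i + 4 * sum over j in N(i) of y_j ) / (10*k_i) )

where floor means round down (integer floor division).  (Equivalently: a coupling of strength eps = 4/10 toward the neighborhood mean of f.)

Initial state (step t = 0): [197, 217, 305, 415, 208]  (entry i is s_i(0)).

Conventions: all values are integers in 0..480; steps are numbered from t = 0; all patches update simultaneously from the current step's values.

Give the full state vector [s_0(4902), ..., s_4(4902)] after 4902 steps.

Answer: [259, 279, 366, 236, 270]
Key observation: The state at step 8, [339, 119, 206, 316, 110], reappears at step 19: the system is in a cycle of period 11 from step 8 on.  Therefore the state at step 4902 equals the state at step 8 + ((4902 - 8) mod 11) = 18, which is [259, 279, 366, 236, 270].

Derivation:
t=0: [197, 217, 305, 415, 208]
t=1: [312, 332, 179, 289, 323]
t=2: [109, 129, 216, 86, 120]
t=3: [184, 204, 291, 161, 195]
t=4: [285, 305, 152, 262, 296]
t=5: [103, 123, 210, 320, 114]
t=6: [171, 191, 278, 148, 182]
t=7: [259, 279, 126, 236, 270]
t=8: [339, 119, 206, 316, 110]
t=9: [163, 183, 270, 140, 174]
t=10: [243, 263, 110, 220, 254]
t=11: [404, 424, 271, 381, 415]
t=12: [245, 265, 112, 222, 256]
t=13: [408, 428, 275, 385, 419]
t=14: [253, 273, 120, 230, 264]
t=15: [375, 155, 242, 352, 386]
t=16: [235, 255, 342, 212, 246]
t=17: [387, 407, 254, 364, 398]
t=18: [259, 279, 366, 236, 270]
t=19: [339, 119, 206, 316, 110]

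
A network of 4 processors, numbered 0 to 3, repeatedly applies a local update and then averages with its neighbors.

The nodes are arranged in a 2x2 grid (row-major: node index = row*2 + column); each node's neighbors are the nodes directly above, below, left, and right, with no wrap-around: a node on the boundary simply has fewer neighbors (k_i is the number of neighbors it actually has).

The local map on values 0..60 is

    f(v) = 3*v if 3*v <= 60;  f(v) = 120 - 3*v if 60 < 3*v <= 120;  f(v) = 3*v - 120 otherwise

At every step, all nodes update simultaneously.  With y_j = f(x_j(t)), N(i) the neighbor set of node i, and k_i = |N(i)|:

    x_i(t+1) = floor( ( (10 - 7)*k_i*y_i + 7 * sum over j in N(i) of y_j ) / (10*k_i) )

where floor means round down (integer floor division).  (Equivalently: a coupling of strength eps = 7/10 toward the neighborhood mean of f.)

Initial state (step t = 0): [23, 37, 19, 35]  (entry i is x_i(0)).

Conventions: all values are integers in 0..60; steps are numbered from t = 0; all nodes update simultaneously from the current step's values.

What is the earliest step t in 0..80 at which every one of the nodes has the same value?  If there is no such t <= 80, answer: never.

Answer: 8
Key observation: Synchronization is absorbing here: once all nodes are equal they stay equal, and step 8 is the first all-equal step.

Derivation:
t=0: [23, 37, 19, 35]  (not all equal)
t=1: [38, 25, 40, 27]  (not all equal)
t=2: [17, 29, 15, 27]  (not all equal)
t=3: [42, 41, 45, 39]  (not all equal)
t=4: [8, 4, 7, 7]  (not all equal)
t=5: [18, 19, 22, 17]  (not all equal)
t=6: [55, 53, 52, 54]  (not all equal)
t=7: [39, 42, 41, 38]  (not all equal)
t=8: [4, 4, 4, 4]  (all equal)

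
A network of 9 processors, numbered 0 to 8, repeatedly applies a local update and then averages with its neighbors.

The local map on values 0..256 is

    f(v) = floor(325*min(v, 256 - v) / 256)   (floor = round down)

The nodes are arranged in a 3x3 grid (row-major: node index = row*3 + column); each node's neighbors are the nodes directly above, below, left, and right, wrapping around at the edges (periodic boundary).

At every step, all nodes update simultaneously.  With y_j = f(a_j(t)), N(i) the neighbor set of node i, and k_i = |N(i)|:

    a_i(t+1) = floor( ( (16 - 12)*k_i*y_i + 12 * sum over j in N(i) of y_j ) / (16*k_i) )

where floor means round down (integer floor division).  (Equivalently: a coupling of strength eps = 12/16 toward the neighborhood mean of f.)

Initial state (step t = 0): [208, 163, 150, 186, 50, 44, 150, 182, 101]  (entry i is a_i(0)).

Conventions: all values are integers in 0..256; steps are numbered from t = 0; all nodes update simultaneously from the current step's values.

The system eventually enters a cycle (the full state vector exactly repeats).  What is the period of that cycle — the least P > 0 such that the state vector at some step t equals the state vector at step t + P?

Simulating step by step:
t=0: [208, 163, 150, 186, 50, 44, 150, 182, 101]
t=1: [103, 95, 101, 80, 82, 91, 102, 106, 110]
t=2: [122, 123, 126, 114, 114, 117, 126, 125, 129]
t=3: [154, 154, 155, 149, 149, 151, 155, 155, 157]
t=4: [129, 129, 128, 132, 132, 131, 128, 128, 128]
t=5: [160, 160, 160, 158, 158, 159, 160, 160, 161]
t=6: [121, 121, 121, 122, 122, 122, 121, 121, 121]
t=7: [153, 153, 153, 153, 153, 153, 153, 153, 153]
t=8: [130, 130, 130, 130, 130, 130, 130, 130, 130]
t=9: [159, 159, 159, 159, 159, 159, 159, 159, 159]
t=10: [123, 123, 123, 123, 123, 123, 123, 123, 123]
t=11: [156, 156, 156, 156, 156, 156, 156, 156, 156]
t=12: [126, 126, 126, 126, 126, 126, 126, 126, 126]
t=13: [159, 159, 159, 159, 159, 159, 159, 159, 159]

Answer: 4
Key observation: The state at step 9, [159, 159, 159, 159, 159, 159, 159, 159, 159], reappears at step 13 — and no state repeats earlier — so the cycle the system enters has period 4.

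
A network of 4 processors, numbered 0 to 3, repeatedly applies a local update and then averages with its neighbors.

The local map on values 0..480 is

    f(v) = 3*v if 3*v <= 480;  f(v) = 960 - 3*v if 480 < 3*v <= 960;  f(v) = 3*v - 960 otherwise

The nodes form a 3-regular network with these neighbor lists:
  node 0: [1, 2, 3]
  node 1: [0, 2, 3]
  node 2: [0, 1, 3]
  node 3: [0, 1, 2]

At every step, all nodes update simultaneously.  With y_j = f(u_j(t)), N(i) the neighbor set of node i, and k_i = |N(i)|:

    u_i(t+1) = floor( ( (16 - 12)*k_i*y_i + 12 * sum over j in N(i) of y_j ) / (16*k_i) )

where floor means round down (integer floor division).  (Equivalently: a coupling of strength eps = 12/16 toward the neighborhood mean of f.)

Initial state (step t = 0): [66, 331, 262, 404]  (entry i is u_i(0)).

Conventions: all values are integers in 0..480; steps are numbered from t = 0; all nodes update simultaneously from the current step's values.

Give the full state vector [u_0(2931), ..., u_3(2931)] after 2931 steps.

Simulating step by step:
t=0: [66, 331, 262, 404]
t=1: [164, 164, 164, 164]
t=2: [468, 468, 468, 468]
t=3: [444, 444, 444, 444]
t=4: [372, 372, 372, 372]
t=5: [156, 156, 156, 156]
t=6: [468, 468, 468, 468]

Answer: [444, 444, 444, 444]
Key observation: The state at step 2, [468, 468, 468, 468], reappears at step 6: the system is in a cycle of period 4 from step 2 on.  Therefore the state at step 2931 equals the state at step 2 + ((2931 - 2) mod 4) = 3, which is [444, 444, 444, 444].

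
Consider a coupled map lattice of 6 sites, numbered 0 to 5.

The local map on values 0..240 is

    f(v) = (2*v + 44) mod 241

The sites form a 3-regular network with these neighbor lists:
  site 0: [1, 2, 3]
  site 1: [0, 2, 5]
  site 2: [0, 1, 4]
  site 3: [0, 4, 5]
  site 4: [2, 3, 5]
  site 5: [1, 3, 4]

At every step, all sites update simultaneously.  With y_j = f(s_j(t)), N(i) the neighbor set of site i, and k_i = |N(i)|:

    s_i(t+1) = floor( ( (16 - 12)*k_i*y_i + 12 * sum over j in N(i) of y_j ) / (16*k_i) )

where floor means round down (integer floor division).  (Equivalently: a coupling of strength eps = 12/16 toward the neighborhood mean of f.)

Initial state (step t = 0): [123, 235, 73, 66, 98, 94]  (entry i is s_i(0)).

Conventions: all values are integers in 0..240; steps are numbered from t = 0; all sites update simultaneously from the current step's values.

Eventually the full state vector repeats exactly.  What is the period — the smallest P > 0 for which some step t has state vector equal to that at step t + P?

Simulating step by step:
t=0: [123, 235, 73, 66, 98, 94]
t=1: [111, 125, 127, 174, 209, 170]
t=2: [71, 69, 89, 135, 143, 142]
t=3: [165, 169, 169, 108, 117, 107]
t=4: [108, 108, 113, 51, 53, 53]
t=5: [53, 54, 54, 116, 118, 116]
t=6: [122, 122, 123, 64, 65, 65]
t=7: [78, 79, 79, 141, 142, 141]
t=8: [172, 172, 172, 114, 114, 114]
t=9: [118, 118, 118, 60, 60, 60]
t=10: [70, 70, 70, 132, 132, 132]
t=11: [154, 154, 154, 96, 96, 96]
t=12: [142, 142, 142, 204, 204, 204]
t=13: [118, 118, 118, 180, 180, 180]
t=14: [70, 70, 70, 132, 132, 132]

Answer: 4
Key observation: The state at step 10, [70, 70, 70, 132, 132, 132], reappears at step 14 — and no state repeats earlier — so the cycle the system enters has period 4.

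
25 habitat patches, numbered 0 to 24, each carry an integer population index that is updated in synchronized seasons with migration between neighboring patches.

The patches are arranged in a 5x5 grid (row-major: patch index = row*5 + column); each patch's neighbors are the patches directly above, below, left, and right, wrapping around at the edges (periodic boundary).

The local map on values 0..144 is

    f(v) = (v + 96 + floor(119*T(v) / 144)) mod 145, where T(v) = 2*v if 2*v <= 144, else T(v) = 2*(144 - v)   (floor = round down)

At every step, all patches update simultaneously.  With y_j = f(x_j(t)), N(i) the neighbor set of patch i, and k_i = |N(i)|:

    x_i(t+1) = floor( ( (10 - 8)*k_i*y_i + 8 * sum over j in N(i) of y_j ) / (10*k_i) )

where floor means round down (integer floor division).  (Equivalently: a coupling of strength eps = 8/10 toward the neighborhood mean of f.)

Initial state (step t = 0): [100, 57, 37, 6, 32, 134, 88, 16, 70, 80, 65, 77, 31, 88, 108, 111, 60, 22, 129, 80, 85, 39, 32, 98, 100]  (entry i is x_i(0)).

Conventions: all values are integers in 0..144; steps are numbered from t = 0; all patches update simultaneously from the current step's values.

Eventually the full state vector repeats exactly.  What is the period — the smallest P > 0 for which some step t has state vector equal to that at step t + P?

Answer: 2
Key observation: The state at step 6, [115, 115, 115, 115, 115, 115, 115, 115, 115, 114, 114, 115, 115, 114, 114, 115, 115, 115, 115, 114, 115, 115, 115, 115, 115], reappears at step 8 — and no state repeats earlier — so the cycle the system enters has period 2.

Derivation:
t=0: [100, 57, 37, 6, 32, 134, 88, 16, 70, 80, 65, 77, 31, 88, 108, 111, 60, 22, 129, 80, 85, 39, 32, 98, 100]
t=1: [98, 91, 87, 91, 105, 122, 122, 97, 130, 105, 119, 107, 89, 104, 128, 123, 85, 58, 101, 119, 109, 86, 54, 99, 110]
t=2: [120, 125, 121, 121, 122, 114, 118, 120, 119, 111, 110, 120, 119, 116, 113, 116, 119, 116, 116, 112, 119, 121, 117, 117, 117]
t=3: [110, 109, 109, 110, 111, 113, 110, 110, 112, 113, 113, 112, 111, 112, 115, 113, 111, 112, 113, 113, 111, 110, 111, 111, 111]
t=4: [116, 117, 116, 116, 116, 115, 116, 116, 115, 114, 114, 115, 115, 114, 114, 115, 115, 115, 115, 114, 116, 116, 116, 116, 115]
t=5: [112, 112, 112, 113, 113, 113, 112, 113, 113, 113, 113, 113, 113, 113, 114, 113, 113, 113, 113, 113, 113, 112, 113, 113, 113]
t=6: [115, 115, 115, 115, 115, 115, 115, 115, 115, 114, 114, 115, 115, 114, 114, 115, 115, 115, 115, 114, 115, 115, 115, 115, 115]
t=7: [113, 113, 113, 113, 113, 113, 113, 113, 113, 113, 113, 113, 113, 113, 114, 113, 113, 113, 113, 113, 113, 113, 113, 113, 113]
t=8: [115, 115, 115, 115, 115, 115, 115, 115, 115, 114, 114, 115, 115, 114, 114, 115, 115, 115, 115, 114, 115, 115, 115, 115, 115]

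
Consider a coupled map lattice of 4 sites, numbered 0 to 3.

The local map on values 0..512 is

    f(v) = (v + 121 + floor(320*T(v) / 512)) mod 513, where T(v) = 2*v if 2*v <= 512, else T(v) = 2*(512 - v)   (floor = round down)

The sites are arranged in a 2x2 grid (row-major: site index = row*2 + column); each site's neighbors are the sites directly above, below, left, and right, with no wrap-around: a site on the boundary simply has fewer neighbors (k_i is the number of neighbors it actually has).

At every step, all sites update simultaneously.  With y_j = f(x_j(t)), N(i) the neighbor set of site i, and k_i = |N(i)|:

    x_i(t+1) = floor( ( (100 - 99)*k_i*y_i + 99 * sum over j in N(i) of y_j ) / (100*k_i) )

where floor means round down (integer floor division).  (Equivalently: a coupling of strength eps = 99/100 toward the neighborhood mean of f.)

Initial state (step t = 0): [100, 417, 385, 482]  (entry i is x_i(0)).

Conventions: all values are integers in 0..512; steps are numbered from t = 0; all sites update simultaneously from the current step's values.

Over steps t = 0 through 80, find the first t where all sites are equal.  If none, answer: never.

Simulating step by step:
t=0: [100, 417, 385, 482]  (not all equal)
t=1: [148, 235, 235, 146]  (not all equal)
t=2: [139, 448, 448, 139]  (not all equal)
t=3: [138, 430, 430, 138]  (not all equal)
t=4: [142, 428, 428, 142]  (not all equal)
t=5: [143, 437, 437, 143]  (not all equal)
t=6: [141, 438, 438, 141]  (not all equal)
t=7: [141, 435, 435, 141]  (not all equal)
t=8: [141, 435, 435, 141]  (not all equal)

Answer: never
Key observation: The state at step 7 reappears at step 8 — the system is in a cycle of period 1 from step 7 on.  No step 0..8 is synchronized, and the cycle repeats forever, so no step up to 80 (or ever) has all sites equal.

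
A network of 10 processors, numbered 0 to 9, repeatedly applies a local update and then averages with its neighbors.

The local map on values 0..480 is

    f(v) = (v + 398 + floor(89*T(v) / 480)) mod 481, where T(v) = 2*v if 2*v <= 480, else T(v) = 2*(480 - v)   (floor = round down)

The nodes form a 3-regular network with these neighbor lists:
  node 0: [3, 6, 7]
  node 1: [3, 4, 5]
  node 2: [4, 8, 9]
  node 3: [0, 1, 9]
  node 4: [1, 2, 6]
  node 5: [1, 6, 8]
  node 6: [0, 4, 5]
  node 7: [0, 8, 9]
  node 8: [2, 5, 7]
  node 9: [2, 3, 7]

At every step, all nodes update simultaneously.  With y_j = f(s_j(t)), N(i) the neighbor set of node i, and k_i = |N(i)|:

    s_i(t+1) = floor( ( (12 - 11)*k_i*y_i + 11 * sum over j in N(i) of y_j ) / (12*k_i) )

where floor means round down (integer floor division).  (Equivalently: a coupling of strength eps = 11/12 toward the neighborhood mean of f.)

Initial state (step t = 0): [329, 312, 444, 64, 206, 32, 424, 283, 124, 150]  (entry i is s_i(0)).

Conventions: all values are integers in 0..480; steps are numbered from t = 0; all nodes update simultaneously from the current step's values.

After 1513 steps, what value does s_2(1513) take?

Simulating step by step:
t=0: [329, 312, 444, 64, 206, 32, 424, 283, 124, 150]
t=1: [220, 221, 155, 218, 330, 262, 317, 178, 339, 209]
t=2: [222, 255, 259, 213, 221, 272, 262, 236, 193, 171]
t=3: [234, 233, 189, 208, 253, 234, 237, 188, 248, 228]
t=4: [208, 231, 238, 231, 220, 242, 242, 233, 200, 187]
t=5: [235, 232, 198, 205, 239, 225, 224, 192, 237, 231]
t=6: [203, 223, 235, 232, 218, 232, 235, 232, 201, 192]
t=7: [232, 227, 199, 202, 231, 219, 217, 192, 232, 231]
t=8: [198, 215, 229, 228, 212, 224, 227, 229, 198, 191]
t=9: [225, 219, 194, 195, 221, 210, 208, 188, 224, 225]
t=10: [189, 203, 219, 219, 201, 213, 214, 220, 189, 183]
t=11: [211, 204, 181, 182, 206, 194, 193, 176, 211, 213]
t=12: [171, 183, 201, 200, 182, 193, 194, 202, 171, 166]
t=13: [185, 178, 156, 157, 179, 167, 167, 152, 185, 188]
t=14: [137, 147, 165, 165, 146, 157, 157, 167, 136, 132]
t=15: [137, 129, 108, 109, 129, 118, 118, 104, 136, 139]
t=16: [70, 80, 98, 98, 79, 90, 90, 100, 70, 66]
t=17: [45, 37, 17, 18, 37, 27, 26, 13, 45, 48]
t=18: [426, 436, 453, 453, 435, 445, 446, 456, 426, 422]
t=19: [377, 373, 365, 365, 374, 369, 368, 363, 377, 378]
t=20: [324, 327, 330, 330, 326, 328, 329, 331, 325, 324]
t=21: [301, 300, 299, 298, 300, 300, 299, 298, 301, 301]
t=22: [282, 282, 283, 283, 283, 283, 283, 283, 282, 282]
t=23: [272, 272, 272, 272, 272, 272, 272, 272, 272, 272]
t=24: [266, 266, 266, 266, 266, 266, 266, 266, 266, 266]
t=25: [262, 262, 262, 262, 262, 262, 262, 262, 262, 262]
t=26: [259, 259, 259, 259, 259, 259, 259, 259, 259, 259]
t=27: [257, 257, 257, 257, 257, 257, 257, 257, 257, 257]
t=28: [256, 256, 256, 256, 256, 256, 256, 256, 256, 256]
t=29: [256, 256, 256, 256, 256, 256, 256, 256, 256, 256]

Answer: s_2(1513) = 256
Key observation: The state at step 28, [256, 256, 256, 256, 256, 256, 256, 256, 256, 256], reappears at step 29: the system is in a cycle of period 1 from step 28 on.  Therefore the state at step 1513 equals the state at step 28 + ((1513 - 28) mod 1) = 28, which is [256, 256, 256, 256, 256, 256, 256, 256, 256, 256].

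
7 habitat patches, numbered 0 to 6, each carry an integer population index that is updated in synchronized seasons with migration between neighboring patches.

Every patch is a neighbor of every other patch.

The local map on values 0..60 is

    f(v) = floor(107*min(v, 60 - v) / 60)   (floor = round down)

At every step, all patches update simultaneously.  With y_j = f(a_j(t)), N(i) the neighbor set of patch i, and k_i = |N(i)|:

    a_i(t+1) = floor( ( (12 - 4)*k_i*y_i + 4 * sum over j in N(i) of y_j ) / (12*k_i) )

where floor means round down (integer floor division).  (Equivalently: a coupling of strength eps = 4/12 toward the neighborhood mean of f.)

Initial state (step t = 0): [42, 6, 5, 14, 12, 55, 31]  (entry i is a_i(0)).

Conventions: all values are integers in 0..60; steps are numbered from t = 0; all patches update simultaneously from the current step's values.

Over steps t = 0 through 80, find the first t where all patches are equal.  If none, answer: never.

Simulating step by step:
t=0: [42, 6, 5, 14, 12, 55, 31]  (not all equal)
t=1: [28, 14, 13, 23, 21, 13, 39]  (not all equal)
t=2: [42, 27, 27, 38, 35, 27, 35]  (not all equal)
t=3: [36, 46, 46, 40, 43, 46, 43]  (not all equal)
t=4: [37, 26, 26, 33, 29, 26, 29]  (not all equal)
t=5: [43, 46, 46, 47, 49, 46, 49]  (not all equal)
t=6: [27, 23, 23, 23, 20, 23, 20]  (not all equal)
t=7: [45, 40, 40, 40, 37, 40, 37]  (not all equal)
t=8: [29, 35, 35, 35, 38, 35, 38]  (not all equal)
t=9: [48, 43, 43, 43, 40, 43, 40]  (not all equal)
t=10: [24, 30, 30, 30, 33, 30, 33]  (not all equal)
t=11: [45, 51, 51, 51, 48, 51, 48]  (not all equal)
t=12: [23, 17, 17, 17, 20, 17, 20]  (not all equal)
t=13: [37, 31, 31, 31, 34, 31, 34]  (not all equal)
t=14: [43, 49, 49, 49, 46, 49, 46]  (not all equal)
t=15: [26, 20, 20, 20, 23, 20, 23]  (not all equal)
t=16: [43, 36, 36, 36, 39, 36, 39]  (not all equal)
t=17: [33, 40, 40, 40, 37, 40, 37]  (not all equal)
t=18: [44, 36, 36, 36, 40, 36, 40]  (not all equal)
t=19: [31, 40, 40, 40, 36, 40, 36]  (not all equal)
t=20: [46, 36, 36, 36, 40, 36, 40]  (not all equal)
t=21: [29, 40, 40, 40, 35, 40, 35]  (not all equal)
t=22: [46, 36, 36, 36, 42, 36, 42]  (not all equal)
t=23: [28, 39, 39, 39, 33, 39, 33]  (not all equal)
t=24: [46, 38, 38, 38, 45, 38, 45]  (not all equal)
t=25: [27, 36, 36, 36, 28, 36, 28]  (not all equal)
t=26: [46, 43, 43, 43, 47, 43, 47]  (not all equal)
t=27: [25, 28, 28, 28, 24, 28, 24]  (not all equal)
t=28: [44, 47, 47, 47, 43, 47, 43]  (not all equal)
t=29: [27, 24, 24, 24, 28, 24, 28]  (not all equal)
t=30: [46, 43, 43, 43, 47, 43, 47]  (not all equal)

Answer: never
Key observation: The state at step 26 reappears at step 30 — the system is in a cycle of period 4 from step 26 on.  No step 0..30 is synchronized, and the cycle repeats forever, so no step up to 80 (or ever) has all patches equal.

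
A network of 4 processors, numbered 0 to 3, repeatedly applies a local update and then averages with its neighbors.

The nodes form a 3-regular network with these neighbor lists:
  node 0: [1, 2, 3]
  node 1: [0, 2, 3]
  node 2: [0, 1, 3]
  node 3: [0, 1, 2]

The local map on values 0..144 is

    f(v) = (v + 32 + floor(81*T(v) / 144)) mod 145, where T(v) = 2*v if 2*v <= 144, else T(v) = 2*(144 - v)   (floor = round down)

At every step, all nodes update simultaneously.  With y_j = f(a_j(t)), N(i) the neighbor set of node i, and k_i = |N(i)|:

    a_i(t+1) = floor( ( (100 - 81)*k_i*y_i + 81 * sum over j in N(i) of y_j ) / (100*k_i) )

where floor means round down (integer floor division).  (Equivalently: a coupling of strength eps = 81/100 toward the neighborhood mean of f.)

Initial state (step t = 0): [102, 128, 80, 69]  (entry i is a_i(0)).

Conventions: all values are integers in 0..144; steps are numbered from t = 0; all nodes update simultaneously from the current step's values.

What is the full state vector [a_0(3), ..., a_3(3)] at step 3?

Answer: [35, 35, 35, 35]

Derivation:
t=0: [102, 128, 80, 69]
t=1: [35, 35, 34, 35]
t=2: [105, 105, 105, 105]
t=3: [35, 35, 35, 35]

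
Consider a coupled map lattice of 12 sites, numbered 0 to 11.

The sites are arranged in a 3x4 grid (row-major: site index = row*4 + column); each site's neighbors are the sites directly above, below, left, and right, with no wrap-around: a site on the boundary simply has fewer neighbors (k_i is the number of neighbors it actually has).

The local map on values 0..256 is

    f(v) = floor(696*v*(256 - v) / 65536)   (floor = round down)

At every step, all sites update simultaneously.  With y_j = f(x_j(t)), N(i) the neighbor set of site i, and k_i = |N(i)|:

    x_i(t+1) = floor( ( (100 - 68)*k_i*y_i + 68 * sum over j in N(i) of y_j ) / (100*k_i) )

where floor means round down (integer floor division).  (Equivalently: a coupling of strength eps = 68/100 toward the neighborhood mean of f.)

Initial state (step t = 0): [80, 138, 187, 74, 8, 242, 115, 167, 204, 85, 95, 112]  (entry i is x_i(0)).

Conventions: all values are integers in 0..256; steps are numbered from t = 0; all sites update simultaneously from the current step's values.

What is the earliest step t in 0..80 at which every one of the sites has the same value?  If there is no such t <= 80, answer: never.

Simulating step by step:
t=0: [80, 138, 187, 74, 8, 242, 115, 167, 204, 85, 95, 112]  (not all equal)
t=1: [113, 127, 154, 145, 73, 99, 138, 160, 95, 119, 164, 163]  (not all equal)
t=2: [161, 169, 169, 166, 158, 164, 166, 165, 158, 165, 165, 161]  (not all equal)
t=3: [160, 158, 156, 157, 162, 159, 158, 159, 162, 160, 159, 159]  (not all equal)
t=4: [162, 163, 164, 164, 161, 163, 163, 163, 161, 162, 163, 163]  (not all equal)
t=5: [161, 160, 160, 160, 161, 160, 160, 160, 161, 160, 160, 160]  (not all equal)
t=6: [162, 162, 163, 163, 162, 162, 163, 163, 162, 162, 163, 163]  (not all equal)
t=7: [161, 160, 160, 160, 161, 160, 160, 160, 161, 160, 160, 160]  (not all equal)

Answer: never
Key observation: The state at step 5 reappears at step 7 — the system is in a cycle of period 2 from step 5 on.  No step 0..7 is synchronized, and the cycle repeats forever, so no step up to 80 (or ever) has all sites equal.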